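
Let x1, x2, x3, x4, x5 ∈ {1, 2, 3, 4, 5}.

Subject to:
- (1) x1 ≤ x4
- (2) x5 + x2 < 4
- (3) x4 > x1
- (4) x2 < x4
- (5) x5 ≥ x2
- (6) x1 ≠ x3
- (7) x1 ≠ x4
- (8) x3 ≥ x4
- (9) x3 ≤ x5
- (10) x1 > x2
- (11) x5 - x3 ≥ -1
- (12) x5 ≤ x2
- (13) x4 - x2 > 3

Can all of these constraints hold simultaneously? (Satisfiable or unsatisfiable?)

Unsatisfiable

Constraints 3, 8, 9, 10, and 12 give x3 ≤ x5, x5 ≤ x2, x2 < x1, x1 < x4, x4 ≤ x3. Chaining: x3 ≤ x5 ≤ x2 < x1 < x4 ≤ x3, which forces x3 < x3 — impossible.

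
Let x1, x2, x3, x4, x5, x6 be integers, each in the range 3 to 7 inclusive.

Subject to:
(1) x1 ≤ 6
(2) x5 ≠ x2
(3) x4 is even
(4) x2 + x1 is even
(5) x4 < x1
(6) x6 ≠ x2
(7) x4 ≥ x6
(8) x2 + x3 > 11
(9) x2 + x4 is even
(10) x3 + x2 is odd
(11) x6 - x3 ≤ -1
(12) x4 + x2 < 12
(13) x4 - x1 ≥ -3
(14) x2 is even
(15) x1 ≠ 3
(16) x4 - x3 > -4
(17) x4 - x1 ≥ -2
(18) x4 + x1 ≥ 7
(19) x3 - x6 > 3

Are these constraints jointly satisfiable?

One satisfying assignment is x1 = 6, x2 = 6, x3 = 7, x4 = 4, x5 = 3, x6 = 3.
For the less obvious constraints — constraint 8: x2 + x3 = 13; constraint 11: x6 - x3 = -4 — and the others hold by inspection.

Satisfiable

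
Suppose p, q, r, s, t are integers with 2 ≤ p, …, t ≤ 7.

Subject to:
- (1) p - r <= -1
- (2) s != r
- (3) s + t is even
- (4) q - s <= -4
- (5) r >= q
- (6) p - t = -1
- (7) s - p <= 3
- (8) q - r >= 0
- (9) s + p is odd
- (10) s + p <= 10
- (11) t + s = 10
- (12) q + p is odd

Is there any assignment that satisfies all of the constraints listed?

Constraints 1, 4, 7, and 8 give p − s ≥ -3, s − q ≥ 4, q − r ≥ 0, r − p ≥ 1.
Adding all 4 inequalities: the left sides telescope to 0, and the right sides sum to (-3) + 4 + 0 + 1 = 2. So 0 ≥ 2, which is false.

Unsatisfiable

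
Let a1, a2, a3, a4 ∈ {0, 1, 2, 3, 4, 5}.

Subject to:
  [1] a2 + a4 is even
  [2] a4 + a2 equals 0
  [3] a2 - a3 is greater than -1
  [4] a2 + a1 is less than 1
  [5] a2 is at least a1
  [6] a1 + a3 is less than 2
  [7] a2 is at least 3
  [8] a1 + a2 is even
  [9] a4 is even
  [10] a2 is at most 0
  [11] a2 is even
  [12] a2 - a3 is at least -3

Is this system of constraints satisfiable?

From constraint 7: a2 ≥ 3. From constraint 10: a2 ≤ 0. But 0 < 3, so no value of a2 works.

Unsatisfiable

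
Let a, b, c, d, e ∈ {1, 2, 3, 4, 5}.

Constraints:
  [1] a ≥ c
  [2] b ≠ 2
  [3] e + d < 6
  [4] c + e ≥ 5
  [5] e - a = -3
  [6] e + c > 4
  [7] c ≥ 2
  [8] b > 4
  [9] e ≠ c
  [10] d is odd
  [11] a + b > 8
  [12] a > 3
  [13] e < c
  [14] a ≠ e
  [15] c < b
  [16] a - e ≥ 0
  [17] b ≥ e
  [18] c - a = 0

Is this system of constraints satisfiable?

Take a = 4, b = 5, c = 4, d = 3, e = 1. Then constraint 3: e + d = 4; constraint 4: c + e = 5; constraint 5: e - a = -3, and every other listed constraint is also met.

Satisfiable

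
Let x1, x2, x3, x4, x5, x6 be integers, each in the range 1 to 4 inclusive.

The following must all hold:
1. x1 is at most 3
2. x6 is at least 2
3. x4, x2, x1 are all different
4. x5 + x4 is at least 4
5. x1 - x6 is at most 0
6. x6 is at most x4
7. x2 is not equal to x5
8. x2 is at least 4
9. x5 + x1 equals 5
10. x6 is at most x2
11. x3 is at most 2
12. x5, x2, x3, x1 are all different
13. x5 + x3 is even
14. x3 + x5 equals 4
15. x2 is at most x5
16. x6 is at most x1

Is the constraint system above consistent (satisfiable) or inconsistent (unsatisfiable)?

Unsatisfiable

From constraints 8 and 15: x5 ≥ x2 ≥ 4. From constraints 2 and 16: x1 ≥ x6 ≥ 2. Hence x5 + x1 ≥ 6. But constraint 9 requires x5 + x1 = 5, and 5 < 6. Contradiction.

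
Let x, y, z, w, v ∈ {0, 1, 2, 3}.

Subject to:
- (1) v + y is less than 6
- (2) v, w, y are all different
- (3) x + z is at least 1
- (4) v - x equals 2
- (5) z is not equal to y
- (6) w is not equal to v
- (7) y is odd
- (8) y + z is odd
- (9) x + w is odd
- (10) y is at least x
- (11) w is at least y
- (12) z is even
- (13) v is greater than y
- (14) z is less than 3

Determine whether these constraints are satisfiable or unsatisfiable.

Setting (x, y, z, w, v) = (1, 1, 0, 2, 3) satisfies everything: constraint 1: v + y = 4; constraint 3: x + z = 1; constraint 4: v - x = 2, and the others follow.

Satisfiable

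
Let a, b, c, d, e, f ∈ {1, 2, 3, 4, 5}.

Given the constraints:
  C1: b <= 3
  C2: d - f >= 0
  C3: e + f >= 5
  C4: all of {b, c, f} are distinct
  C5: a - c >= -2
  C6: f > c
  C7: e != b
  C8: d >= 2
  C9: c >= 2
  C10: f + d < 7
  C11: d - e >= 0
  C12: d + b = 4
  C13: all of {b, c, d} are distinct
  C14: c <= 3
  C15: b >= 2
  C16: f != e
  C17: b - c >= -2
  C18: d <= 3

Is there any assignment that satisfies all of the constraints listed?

Unsatisfiable

Constraints 1, 8, 9, 14, 15, and 18 confine each of b, c, d to the 2 values {2, 3}.
Constraint 13 requires all 3 of them to be distinct, but only 2 values are available — impossible by the pigeonhole principle.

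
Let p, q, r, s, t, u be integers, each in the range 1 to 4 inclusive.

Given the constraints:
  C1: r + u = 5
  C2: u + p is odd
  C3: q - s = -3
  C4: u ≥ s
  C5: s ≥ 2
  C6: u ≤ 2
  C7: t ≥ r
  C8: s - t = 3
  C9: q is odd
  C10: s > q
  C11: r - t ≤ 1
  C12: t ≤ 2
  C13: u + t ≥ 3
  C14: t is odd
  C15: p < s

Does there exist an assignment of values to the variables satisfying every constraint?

From constraints 7 and 12: r ≤ t ≤ 2. From constraint 6: u ≤ 2. Hence r + u ≤ 4. But constraint 1 requires r + u = 5, and 5 > 4. Contradiction.

Unsatisfiable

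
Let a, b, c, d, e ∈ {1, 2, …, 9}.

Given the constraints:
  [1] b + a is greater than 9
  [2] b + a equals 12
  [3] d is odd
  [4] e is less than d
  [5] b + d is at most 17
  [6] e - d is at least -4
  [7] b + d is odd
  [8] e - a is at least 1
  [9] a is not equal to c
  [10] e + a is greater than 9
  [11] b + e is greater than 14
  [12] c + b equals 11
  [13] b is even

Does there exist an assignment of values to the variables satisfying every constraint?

Satisfiable

Try a = 4, b = 8, c = 3, d = 9, e = 8.
Check constraint 1: b + a = 12; constraint 2: b + a = 12. The remaining constraints are straightforward to verify.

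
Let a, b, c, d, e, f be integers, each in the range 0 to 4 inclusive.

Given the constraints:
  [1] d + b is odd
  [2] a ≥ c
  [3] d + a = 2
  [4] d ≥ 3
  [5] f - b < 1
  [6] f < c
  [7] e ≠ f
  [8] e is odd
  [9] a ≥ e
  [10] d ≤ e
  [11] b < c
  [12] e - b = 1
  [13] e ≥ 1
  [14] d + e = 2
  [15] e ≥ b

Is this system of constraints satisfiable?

From constraint 4: d ≥ 3. From constraints 9 and 13: a ≥ e ≥ 1. Hence d + a ≥ 4. But constraint 3 requires d + a = 2, and 2 < 4. Contradiction.

Unsatisfiable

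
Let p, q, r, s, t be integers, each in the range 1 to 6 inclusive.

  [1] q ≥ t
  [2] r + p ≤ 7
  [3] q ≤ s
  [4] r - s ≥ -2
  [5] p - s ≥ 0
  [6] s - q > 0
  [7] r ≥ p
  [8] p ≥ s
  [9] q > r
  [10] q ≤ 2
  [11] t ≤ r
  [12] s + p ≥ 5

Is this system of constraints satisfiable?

Constraints 6, 7, 8, and 9 give s ≤ p, p ≤ r, r < q, q < s. Chaining: s ≤ p ≤ r < q < s, which forces s < s — impossible.

Unsatisfiable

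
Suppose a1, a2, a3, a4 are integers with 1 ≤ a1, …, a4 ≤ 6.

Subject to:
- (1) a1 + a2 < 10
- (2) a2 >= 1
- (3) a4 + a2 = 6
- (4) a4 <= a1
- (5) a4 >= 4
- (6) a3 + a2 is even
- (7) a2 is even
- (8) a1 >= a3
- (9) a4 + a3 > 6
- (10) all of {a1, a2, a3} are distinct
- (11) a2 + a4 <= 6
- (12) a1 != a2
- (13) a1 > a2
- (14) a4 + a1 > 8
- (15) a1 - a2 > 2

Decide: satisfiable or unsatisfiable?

Satisfiable

The assignment a1 = 5, a2 = 2, a3 = 4, a4 = 4 works:
  constraint 1 holds since a1 + a2 = 7.
  constraint 3 holds since a4 + a2 = 6.
  constraint 9 holds since a4 + a3 = 8.
The rest check out directly.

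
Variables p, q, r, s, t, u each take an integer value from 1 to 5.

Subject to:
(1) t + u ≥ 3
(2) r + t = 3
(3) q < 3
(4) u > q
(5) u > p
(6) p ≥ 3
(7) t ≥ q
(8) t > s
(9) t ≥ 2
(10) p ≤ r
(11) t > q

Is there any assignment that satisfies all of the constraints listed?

Unsatisfiable

From constraints 6 and 10: r ≥ p ≥ 3. From constraint 9: t ≥ 2. Hence r + t ≥ 5. But constraint 2 requires r + t = 3, and 3 < 5. Contradiction.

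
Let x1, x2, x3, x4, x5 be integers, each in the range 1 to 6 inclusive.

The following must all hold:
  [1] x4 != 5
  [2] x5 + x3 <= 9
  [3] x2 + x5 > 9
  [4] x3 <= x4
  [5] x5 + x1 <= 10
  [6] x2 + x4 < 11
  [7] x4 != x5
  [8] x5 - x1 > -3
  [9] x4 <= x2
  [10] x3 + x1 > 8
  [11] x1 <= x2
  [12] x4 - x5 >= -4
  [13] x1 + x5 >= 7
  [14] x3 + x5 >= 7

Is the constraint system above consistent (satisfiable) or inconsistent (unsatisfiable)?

Take x1 = 5, x2 = 5, x3 = 4, x4 = 4, x5 = 5. Then constraint 2: x5 + x3 = 9; constraint 3: x2 + x5 = 10, and every other listed constraint is also met.

Satisfiable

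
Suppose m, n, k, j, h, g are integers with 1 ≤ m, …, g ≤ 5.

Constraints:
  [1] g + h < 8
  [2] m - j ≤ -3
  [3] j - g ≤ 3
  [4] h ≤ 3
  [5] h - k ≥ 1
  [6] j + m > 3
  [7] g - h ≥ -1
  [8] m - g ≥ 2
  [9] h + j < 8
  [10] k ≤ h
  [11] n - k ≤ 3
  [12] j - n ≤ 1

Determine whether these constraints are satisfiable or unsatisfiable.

Unsatisfiable

Constraints 2, 5, 7, 8, 11, and 12 give g − h ≥ -1, h − k ≥ 1, k − n ≥ -3, n − j ≥ -1, j − m ≥ 3, m − g ≥ 2.
Adding all 6 inequalities: the left sides telescope to 0, and the right sides sum to (-1) + 1 + (-3) + (-1) + 3 + 2 = 1. So 0 ≥ 1, which is false.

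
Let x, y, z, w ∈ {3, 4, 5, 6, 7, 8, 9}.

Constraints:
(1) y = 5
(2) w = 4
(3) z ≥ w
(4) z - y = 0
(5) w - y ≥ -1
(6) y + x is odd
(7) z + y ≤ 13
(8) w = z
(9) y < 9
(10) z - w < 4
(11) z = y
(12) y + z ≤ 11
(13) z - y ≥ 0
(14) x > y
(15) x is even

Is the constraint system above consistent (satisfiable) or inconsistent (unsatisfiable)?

Unsatisfiable

Constraint 2 fixes w = 4 and constraint 1 fixes y = 5. Constraints 8 and 11 give w = z = y, so w = y. But 4 ≠ 5 — contradiction.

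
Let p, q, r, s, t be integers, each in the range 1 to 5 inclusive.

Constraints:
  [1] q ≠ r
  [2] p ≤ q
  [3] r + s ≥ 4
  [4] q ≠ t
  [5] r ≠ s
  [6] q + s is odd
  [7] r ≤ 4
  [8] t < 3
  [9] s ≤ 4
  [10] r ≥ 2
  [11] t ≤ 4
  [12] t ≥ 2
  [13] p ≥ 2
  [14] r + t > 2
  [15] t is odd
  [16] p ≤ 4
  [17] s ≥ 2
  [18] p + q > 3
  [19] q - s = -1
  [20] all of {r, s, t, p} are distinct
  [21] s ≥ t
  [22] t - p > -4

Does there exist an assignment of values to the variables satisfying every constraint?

Constraints 7, 9, 10, 11, 12, 13, 16, and 17 confine each of r, s, t, p to the 3 values {2, …, 4}.
Constraint 20 requires all 4 of them to be distinct, but only 3 values are available — impossible by the pigeonhole principle.

Unsatisfiable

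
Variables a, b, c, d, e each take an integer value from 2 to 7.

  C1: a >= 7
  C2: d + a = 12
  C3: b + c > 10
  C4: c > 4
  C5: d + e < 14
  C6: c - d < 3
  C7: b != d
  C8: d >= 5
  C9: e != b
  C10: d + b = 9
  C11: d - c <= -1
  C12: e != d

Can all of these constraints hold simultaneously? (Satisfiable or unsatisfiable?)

Satisfiable

Try a = 7, b = 4, c = 7, d = 5, e = 7.
Check constraint 2: d + a = 12; constraint 3: b + c = 11; constraint 5: d + e = 12. The remaining constraints are straightforward to verify.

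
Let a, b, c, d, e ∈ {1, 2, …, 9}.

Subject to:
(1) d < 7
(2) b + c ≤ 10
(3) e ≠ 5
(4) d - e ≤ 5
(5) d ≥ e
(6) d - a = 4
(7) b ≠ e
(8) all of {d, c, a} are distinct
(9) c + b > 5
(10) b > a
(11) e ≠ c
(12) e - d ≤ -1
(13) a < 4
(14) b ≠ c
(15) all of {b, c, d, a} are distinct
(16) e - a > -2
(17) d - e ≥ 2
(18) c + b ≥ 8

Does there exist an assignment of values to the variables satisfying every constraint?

Try a = 1, b = 2, c = 6, d = 5, e = 1.
Check constraint 2: b + c = 8; constraint 4: d - e = 4; constraint 6: d - a = 4. The remaining constraints are straightforward to verify.

Satisfiable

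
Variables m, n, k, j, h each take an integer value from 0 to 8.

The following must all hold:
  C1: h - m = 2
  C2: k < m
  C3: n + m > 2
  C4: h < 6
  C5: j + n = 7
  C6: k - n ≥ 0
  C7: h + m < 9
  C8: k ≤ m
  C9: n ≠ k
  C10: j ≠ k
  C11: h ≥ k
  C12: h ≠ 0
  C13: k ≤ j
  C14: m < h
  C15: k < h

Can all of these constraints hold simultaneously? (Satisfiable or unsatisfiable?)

Satisfiable

The assignment m = 3, n = 1, k = 2, j = 6, h = 5 works:
  constraint 1 holds since h - m = 2.
  constraint 3 holds since n + m = 4.
The rest check out directly.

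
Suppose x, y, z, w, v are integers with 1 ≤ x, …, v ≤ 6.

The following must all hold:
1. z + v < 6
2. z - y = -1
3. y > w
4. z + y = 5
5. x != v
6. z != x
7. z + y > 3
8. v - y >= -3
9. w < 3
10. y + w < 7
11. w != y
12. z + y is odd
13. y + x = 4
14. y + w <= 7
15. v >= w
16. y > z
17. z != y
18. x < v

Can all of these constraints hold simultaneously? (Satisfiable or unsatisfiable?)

Satisfiable

Setting (x, y, z, w, v) = (1, 3, 2, 2, 3) satisfies everything: constraint 1: z + v = 5; constraint 2: z - y = -1, and the others follow.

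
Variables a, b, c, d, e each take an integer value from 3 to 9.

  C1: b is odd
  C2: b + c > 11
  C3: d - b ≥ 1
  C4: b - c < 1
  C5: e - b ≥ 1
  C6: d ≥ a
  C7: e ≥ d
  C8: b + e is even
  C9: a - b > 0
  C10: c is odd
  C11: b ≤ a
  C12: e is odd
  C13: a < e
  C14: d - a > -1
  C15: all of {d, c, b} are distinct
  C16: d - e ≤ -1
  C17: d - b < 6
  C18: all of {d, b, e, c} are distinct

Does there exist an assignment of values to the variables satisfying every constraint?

Satisfiable

Setting (a, b, c, d, e) = (7, 5, 7, 8, 9) satisfies everything: constraint 2: b + c = 12; constraint 3: d - b = 3, and the others follow.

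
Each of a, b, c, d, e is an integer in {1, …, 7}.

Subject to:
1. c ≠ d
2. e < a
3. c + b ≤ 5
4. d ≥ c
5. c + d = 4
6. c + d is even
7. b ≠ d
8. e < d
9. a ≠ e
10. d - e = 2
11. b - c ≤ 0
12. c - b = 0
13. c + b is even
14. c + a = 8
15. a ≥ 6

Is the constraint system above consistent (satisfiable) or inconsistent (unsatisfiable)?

Satisfiable

Take a = 7, b = 1, c = 1, d = 3, e = 1. Then constraint 3: c + b = 2; constraint 5: c + d = 4, and every other listed constraint is also met.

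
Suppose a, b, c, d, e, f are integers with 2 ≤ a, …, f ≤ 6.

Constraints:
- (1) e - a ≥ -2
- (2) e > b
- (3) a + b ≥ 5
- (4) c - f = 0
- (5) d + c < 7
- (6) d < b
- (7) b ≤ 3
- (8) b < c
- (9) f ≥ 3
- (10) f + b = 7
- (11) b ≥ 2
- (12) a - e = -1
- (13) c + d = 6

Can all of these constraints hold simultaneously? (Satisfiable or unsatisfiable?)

Satisfiable

Take a = 4, b = 3, c = 4, d = 2, e = 5, f = 4. Then constraint 1: e - a = 1; constraint 3: a + b = 7, and every other listed constraint is also met.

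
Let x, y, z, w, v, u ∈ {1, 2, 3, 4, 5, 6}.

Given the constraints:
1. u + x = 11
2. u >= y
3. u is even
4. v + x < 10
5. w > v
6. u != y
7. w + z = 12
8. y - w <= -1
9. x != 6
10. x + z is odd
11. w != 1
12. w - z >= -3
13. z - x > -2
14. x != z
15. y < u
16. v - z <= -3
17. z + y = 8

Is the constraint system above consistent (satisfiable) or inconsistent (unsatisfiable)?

Take x = 5, y = 2, z = 6, w = 6, v = 2, u = 6. Then constraint 1: u + x = 11; constraint 4: v + x = 7; constraint 7: w + z = 12, and every other listed constraint is also met.

Satisfiable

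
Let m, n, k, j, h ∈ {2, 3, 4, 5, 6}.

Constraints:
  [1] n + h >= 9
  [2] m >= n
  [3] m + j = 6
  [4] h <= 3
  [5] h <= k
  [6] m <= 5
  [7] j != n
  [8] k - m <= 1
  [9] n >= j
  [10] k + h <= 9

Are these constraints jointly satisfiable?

From constraints 2 and 6: n ≤ m ≤ 5. From constraint 4: h ≤ 3. Hence n + h ≤ 8. But constraint 1 requires n + h ≥ 9, and 9 > 8. Contradiction.

Unsatisfiable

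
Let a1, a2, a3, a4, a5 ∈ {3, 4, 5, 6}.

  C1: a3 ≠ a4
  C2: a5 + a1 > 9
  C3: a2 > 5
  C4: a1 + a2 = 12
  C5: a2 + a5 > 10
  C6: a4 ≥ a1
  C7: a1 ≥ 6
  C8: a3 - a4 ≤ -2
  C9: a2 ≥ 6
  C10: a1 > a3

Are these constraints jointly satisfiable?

Satisfiable

Take a1 = 6, a2 = 6, a3 = 4, a4 = 6, a5 = 6. Then constraint 2: a5 + a1 = 12; constraint 4: a1 + a2 = 12; constraint 5: a2 + a5 = 12, and every other listed constraint is also met.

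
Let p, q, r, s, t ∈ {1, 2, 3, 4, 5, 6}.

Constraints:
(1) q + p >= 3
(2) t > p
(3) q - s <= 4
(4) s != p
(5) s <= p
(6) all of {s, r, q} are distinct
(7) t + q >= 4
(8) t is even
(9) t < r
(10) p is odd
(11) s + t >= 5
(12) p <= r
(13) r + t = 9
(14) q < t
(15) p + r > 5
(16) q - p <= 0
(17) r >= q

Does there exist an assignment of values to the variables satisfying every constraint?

Satisfiable

Take p = 3, q = 3, r = 5, s = 2, t = 4. Then constraint 1: q + p = 6; constraint 3: q - s = 1; constraint 7: t + q = 7, and every other listed constraint is also met.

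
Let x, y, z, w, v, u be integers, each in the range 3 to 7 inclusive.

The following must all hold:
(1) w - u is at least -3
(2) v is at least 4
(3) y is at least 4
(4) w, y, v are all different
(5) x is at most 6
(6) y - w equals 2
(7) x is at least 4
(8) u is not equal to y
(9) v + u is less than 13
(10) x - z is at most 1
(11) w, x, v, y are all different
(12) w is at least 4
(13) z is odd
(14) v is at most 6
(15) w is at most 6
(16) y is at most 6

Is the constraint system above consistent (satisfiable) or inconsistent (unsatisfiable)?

Unsatisfiable

Constraints 2, 3, 5, 7, 12, 14, 15, and 16 confine each of w, x, v, y to the 3 values {4, …, 6}.
Constraint 11 requires all 4 of them to be distinct, but only 3 values are available — impossible by the pigeonhole principle.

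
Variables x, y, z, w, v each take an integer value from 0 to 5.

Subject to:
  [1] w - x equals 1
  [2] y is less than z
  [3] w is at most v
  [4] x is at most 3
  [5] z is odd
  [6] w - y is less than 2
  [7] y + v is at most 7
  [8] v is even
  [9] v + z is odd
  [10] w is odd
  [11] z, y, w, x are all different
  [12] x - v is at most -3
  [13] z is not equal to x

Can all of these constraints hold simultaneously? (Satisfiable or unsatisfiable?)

Satisfiable

Setting (x, y, z, w, v) = (0, 2, 3, 1, 4) satisfies everything: constraint 1: w - x = 1; constraint 6: w - y = -1, and the others follow.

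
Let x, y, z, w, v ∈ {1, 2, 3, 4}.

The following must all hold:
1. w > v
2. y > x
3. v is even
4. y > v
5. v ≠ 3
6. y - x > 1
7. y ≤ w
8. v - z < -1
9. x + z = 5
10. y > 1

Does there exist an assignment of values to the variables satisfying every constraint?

Take x = 1, y = 4, z = 4, w = 4, v = 2. Then constraint 6: y - x = 3; constraint 8: v - z = -2; constraint 9: x + z = 5, and every other listed constraint is also met.

Satisfiable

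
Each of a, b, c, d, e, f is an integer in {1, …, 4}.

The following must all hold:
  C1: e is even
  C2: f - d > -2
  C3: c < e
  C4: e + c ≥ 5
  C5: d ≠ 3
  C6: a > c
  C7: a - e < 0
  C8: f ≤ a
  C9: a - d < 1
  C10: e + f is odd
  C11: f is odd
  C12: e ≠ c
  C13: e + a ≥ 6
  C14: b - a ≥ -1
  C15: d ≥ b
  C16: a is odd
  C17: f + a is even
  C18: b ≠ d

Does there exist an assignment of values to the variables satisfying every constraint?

Satisfiable

Take a = 3, b = 3, c = 2, d = 4, e = 4, f = 3. Then constraint 2: f - d = -1; constraint 4: e + c = 6, and every other listed constraint is also met.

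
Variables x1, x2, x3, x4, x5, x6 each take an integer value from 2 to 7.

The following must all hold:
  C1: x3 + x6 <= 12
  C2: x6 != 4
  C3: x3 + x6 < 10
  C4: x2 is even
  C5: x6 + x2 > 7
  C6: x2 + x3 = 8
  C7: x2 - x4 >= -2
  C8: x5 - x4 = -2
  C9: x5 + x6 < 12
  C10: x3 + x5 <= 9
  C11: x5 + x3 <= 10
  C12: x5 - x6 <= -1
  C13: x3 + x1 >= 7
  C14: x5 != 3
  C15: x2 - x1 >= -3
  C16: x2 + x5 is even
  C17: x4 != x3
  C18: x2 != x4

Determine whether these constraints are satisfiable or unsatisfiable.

Satisfiable

Try x1 = 6, x2 = 4, x3 = 4, x4 = 6, x5 = 4, x6 = 5.
Check constraint 1: x3 + x6 = 9; constraint 3: x3 + x6 = 9; constraint 5: x6 + x2 = 9. The remaining constraints are straightforward to verify.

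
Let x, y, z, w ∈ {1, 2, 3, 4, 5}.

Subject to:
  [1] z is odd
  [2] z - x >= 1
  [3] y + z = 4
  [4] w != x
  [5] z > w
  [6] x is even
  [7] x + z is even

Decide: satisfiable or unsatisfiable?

Unsatisfiable

Constraint 6 makes x even and constraint 1 makes z odd, so x + z must be odd. Constraint 7 says x + z is even — contradiction.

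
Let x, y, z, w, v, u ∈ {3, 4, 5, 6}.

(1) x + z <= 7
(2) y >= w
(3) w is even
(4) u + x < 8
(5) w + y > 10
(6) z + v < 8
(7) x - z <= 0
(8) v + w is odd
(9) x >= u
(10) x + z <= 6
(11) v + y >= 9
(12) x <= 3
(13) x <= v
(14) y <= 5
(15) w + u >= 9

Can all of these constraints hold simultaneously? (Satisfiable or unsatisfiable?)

Unsatisfiable

From constraints 2 and 14: w ≤ y ≤ 5. From constraints 9 and 12: u ≤ x ≤ 3. Hence w + u ≤ 8. But constraint 15 requires w + u ≥ 9, and 9 > 8. Contradiction.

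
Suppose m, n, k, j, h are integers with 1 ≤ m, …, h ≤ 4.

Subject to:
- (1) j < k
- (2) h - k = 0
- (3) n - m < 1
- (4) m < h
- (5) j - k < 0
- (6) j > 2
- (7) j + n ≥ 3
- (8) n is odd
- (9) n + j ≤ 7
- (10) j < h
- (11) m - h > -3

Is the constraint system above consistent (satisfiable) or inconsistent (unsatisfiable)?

The assignment m = 3, n = 1, k = 4, j = 3, h = 4 works:
  constraint 2 holds since h - k = 0.
  constraint 3 holds since n - m = -2.
The rest check out directly.

Satisfiable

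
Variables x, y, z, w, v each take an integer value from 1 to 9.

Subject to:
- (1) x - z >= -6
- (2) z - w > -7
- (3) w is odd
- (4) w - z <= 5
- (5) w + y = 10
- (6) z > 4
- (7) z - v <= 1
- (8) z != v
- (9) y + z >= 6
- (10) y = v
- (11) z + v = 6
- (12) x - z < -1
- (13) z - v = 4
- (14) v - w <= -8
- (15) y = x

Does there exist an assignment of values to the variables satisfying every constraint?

Constraints 4, 7, and 14 give v − z ≥ -1, z − w ≥ -5, w − v ≥ 8.
Adding all 3 inequalities: the left sides telescope to 0, and the right sides sum to (-1) + (-5) + 8 = 2. So 0 ≥ 2, which is false.

Unsatisfiable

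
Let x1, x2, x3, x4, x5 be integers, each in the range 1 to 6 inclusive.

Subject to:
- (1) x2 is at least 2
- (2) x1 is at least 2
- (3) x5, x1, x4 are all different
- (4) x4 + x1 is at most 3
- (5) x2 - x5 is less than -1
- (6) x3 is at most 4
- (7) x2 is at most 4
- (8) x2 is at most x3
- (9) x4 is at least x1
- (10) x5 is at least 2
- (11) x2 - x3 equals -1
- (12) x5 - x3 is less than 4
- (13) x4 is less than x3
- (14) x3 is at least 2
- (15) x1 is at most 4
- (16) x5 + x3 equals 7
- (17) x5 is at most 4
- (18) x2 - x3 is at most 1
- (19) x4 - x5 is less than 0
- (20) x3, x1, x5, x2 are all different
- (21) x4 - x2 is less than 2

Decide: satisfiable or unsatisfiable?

Constraints 1, 2, 6, 7, 10, 14, 15, and 17 confine each of x3, x1, x5, x2 to the 3 values {2, …, 4}.
Constraint 20 requires all 4 of them to be distinct, but only 3 values are available — impossible by the pigeonhole principle.

Unsatisfiable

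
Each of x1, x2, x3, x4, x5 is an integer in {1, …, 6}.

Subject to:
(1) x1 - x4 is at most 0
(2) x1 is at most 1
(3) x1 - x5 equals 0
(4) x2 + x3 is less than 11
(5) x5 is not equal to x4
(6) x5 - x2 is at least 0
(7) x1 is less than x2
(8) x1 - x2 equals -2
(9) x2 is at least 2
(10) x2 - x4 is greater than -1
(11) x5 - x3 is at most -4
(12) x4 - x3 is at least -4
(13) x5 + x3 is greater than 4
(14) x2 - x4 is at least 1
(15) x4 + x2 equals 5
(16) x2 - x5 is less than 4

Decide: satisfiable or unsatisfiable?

Unsatisfiable

Constraints 6, 11, 12, and 14 give x3 − x5 ≥ 4, x5 − x2 ≥ 0, x2 − x4 ≥ 1, x4 − x3 ≥ -4.
Adding all 4 inequalities: the left sides telescope to 0, and the right sides sum to 4 + 0 + 1 + (-4) = 1. So 0 ≥ 1, which is false.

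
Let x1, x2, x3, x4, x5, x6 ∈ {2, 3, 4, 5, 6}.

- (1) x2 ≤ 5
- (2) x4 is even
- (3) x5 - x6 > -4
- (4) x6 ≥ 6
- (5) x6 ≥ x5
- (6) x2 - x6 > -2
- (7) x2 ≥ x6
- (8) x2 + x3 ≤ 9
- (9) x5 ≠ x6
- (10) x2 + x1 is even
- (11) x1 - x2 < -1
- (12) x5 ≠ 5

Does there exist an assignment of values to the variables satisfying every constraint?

From constraints 4 and 7: x2 ≥ x6 and x6 ≥ 6, so x2 ≥ 6. From constraint 1: x2 ≤ 5. But 5 < 6, so no value of x2 works.

Unsatisfiable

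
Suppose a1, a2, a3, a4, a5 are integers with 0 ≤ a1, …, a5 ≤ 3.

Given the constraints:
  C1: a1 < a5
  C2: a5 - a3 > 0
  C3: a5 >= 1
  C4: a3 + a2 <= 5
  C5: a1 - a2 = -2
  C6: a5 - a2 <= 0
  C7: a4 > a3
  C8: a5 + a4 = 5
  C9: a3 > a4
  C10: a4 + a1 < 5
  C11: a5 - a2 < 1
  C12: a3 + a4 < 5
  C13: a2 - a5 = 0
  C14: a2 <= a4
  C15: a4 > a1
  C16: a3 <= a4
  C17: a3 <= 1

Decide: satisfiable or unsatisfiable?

Constraints 2, 6, 9, and 14 give a3 < a5, a5 ≤ a2, a2 ≤ a4, a4 < a3. Chaining: a3 < a5 ≤ a2 ≤ a4 < a3, which forces a3 < a3 — impossible.

Unsatisfiable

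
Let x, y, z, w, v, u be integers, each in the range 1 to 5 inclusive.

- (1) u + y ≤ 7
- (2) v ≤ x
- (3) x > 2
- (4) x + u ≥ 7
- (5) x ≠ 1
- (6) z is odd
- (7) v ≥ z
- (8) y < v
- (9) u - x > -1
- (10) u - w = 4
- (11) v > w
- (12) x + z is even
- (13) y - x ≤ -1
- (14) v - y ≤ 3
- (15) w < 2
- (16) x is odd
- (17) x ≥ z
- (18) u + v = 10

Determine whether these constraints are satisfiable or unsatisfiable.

The assignment x = 5, y = 2, z = 5, w = 1, v = 5, u = 5 works:
  constraint 1 holds since u + y = 7.
  constraint 4 holds since x + u = 10.
The rest check out directly.

Satisfiable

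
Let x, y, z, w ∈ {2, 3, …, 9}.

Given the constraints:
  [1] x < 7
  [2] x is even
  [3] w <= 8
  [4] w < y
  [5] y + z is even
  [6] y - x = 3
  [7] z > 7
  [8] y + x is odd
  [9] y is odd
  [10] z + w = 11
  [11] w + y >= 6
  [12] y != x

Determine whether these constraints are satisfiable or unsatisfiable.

Satisfiable

One satisfying assignment is x = 2, y = 5, z = 9, w = 2.
For the less obvious constraints — constraint 6: y - x = 3; constraint 10: z + w = 11 — and the others hold by inspection.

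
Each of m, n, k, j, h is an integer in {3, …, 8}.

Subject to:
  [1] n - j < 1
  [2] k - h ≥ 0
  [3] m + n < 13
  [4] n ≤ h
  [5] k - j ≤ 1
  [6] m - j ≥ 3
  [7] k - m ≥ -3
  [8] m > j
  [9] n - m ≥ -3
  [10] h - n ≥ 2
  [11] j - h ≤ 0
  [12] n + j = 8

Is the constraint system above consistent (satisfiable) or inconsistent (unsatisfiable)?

Constraints 2, 5, 6, 9, and 10 give j − k ≥ -1, k − h ≥ 0, h − n ≥ 2, n − m ≥ -3, m − j ≥ 3.
Adding all 5 inequalities: the left sides telescope to 0, and the right sides sum to (-1) + 0 + 2 + (-3) + 3 = 1. So 0 ≥ 1, which is false.

Unsatisfiable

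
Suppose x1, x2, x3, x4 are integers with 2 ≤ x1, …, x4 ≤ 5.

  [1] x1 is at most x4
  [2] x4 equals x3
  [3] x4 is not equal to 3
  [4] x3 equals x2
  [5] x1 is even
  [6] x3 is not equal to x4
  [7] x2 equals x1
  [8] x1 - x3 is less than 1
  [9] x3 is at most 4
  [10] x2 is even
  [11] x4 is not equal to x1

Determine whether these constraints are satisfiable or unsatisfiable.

From constraints 2, 4, and 7, x4 = x3 = x2 = x1, so x4 = x1. But constraint 11 says x4 ≠ x1. Contradiction.

Unsatisfiable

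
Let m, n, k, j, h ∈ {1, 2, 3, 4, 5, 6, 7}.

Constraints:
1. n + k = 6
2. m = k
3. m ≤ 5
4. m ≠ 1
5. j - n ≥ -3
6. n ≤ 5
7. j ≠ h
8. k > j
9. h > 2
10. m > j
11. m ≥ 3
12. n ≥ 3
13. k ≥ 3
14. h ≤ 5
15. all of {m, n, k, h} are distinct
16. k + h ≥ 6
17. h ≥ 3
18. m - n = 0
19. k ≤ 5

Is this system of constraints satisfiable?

Constraints 3, 6, 11, 12, 13, 14, 17, and 19 confine each of m, n, k, h to the 3 values {3, …, 5}.
Constraint 15 requires all 4 of them to be distinct, but only 3 values are available — impossible by the pigeonhole principle.

Unsatisfiable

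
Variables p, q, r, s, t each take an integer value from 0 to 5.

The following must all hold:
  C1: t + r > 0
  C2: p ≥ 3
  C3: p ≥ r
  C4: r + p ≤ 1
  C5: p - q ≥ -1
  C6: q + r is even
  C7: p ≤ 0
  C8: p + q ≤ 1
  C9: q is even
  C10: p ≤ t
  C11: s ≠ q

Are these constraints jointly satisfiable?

Unsatisfiable

From constraint 2: p ≥ 3. From constraint 7: p ≤ 0. But 0 < 3, so no value of p works.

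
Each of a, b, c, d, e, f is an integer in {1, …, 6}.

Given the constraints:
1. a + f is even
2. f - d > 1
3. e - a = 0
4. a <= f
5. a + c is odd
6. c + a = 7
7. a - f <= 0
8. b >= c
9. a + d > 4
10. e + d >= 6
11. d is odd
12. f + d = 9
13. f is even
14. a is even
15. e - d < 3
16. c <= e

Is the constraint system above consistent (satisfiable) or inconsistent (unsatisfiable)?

Satisfiable

Try a = 4, b = 6, c = 3, d = 3, e = 4, f = 6.
Check constraint 2: f - d = 3; constraint 3: e - a = 0; constraint 6: c + a = 7. The remaining constraints are straightforward to verify.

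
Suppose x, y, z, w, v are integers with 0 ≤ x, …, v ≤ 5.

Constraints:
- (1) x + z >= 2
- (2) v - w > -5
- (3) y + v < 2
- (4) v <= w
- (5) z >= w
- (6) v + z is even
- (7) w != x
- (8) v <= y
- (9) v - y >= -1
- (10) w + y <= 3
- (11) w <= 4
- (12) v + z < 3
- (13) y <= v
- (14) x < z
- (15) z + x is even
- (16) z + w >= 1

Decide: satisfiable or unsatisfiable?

One satisfying assignment is x = 0, y = 0, z = 2, w = 2, v = 0.
For the less obvious constraints — constraint 1: x + z = 2; constraint 2: v - w = -2; constraint 3: y + v = 0 — and the others hold by inspection.

Satisfiable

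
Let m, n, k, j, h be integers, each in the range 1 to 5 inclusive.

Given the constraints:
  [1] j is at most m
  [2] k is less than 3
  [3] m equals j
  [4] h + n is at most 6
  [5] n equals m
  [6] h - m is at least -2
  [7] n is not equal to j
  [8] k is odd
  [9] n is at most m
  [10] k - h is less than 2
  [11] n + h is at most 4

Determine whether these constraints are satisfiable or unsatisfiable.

Unsatisfiable

From constraints 3 and 5, n = m = j, so n = j. But constraint 7 says n ≠ j. Contradiction.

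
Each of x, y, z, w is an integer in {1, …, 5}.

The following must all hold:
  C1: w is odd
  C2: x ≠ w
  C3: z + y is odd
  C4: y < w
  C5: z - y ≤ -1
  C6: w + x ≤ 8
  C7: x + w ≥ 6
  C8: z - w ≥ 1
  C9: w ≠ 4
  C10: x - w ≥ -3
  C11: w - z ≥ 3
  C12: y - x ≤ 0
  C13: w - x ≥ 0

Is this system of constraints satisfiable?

Constraints 5, 8, 12, and 13 give z − w ≥ 1, w − x ≥ 0, x − y ≥ 0, y − z ≥ 1.
Adding all 4 inequalities: the left sides telescope to 0, and the right sides sum to 1 + 0 + 0 + 1 = 2. So 0 ≥ 2, which is false.

Unsatisfiable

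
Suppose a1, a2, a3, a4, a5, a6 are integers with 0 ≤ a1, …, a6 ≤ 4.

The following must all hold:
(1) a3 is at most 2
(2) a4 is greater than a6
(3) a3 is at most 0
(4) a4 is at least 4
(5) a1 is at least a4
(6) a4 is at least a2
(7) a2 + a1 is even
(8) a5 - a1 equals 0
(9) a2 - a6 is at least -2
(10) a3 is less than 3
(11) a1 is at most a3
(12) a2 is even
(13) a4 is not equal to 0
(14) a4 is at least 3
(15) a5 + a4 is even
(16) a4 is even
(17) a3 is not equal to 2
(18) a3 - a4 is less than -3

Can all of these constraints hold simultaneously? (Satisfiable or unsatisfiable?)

Unsatisfiable

From constraints 4 and 5: a1 ≥ a4 and a4 ≥ 4, so a1 ≥ 4. From constraints 3 and 11: a1 ≤ a3 and a3 ≤ 0, so a1 ≤ 0. But 0 < 4, so no value of a1 works.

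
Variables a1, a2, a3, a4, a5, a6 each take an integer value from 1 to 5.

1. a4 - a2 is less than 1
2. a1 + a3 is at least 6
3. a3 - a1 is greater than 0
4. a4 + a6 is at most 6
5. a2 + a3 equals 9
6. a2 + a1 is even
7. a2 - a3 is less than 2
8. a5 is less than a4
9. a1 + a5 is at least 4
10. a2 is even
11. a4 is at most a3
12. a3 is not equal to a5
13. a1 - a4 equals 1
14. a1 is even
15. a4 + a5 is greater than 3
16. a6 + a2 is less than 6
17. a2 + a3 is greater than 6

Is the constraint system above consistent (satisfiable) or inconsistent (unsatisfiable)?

Satisfiable

Setting (a1, a2, a3, a4, a5, a6) = (4, 4, 5, 3, 2, 1) satisfies everything: constraint 1: a4 - a2 = -1; constraint 2: a1 + a3 = 9; constraint 3: a3 - a1 = 1, and the others follow.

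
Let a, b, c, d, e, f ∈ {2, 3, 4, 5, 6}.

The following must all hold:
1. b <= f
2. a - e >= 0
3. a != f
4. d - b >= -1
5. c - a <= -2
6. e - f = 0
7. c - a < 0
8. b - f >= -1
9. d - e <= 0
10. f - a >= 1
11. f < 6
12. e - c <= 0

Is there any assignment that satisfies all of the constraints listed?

Constraints 4, 5, 8, 9, 10, and 12 give f − a ≥ 1, a − c ≥ 2, c − e ≥ 0, e − d ≥ 0, d − b ≥ -1, b − f ≥ -1.
Adding all 6 inequalities: the left sides telescope to 0, and the right sides sum to 1 + 2 + 0 + 0 + (-1) + (-1) = 1. So 0 ≥ 1, which is false.

Unsatisfiable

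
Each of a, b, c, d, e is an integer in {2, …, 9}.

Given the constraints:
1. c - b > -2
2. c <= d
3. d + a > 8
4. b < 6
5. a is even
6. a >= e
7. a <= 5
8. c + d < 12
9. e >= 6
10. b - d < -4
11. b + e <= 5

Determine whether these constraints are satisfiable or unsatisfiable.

Unsatisfiable

From constraint 9: e ≥ 6. From constraints 6 and 7: e ≤ a and a ≤ 5, so e ≤ 5. But 5 < 6, so no value of e works.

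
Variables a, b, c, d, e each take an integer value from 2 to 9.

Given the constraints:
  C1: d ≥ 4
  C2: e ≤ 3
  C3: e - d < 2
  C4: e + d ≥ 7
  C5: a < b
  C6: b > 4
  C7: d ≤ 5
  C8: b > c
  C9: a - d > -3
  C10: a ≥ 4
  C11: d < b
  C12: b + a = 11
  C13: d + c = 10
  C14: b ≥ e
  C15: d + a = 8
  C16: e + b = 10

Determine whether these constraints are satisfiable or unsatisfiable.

Satisfiable

One satisfying assignment is a = 4, b = 7, c = 6, d = 4, e = 3.
For the less obvious constraints — constraint 3: e - d = -1; constraint 4: e + d = 7 — and the others hold by inspection.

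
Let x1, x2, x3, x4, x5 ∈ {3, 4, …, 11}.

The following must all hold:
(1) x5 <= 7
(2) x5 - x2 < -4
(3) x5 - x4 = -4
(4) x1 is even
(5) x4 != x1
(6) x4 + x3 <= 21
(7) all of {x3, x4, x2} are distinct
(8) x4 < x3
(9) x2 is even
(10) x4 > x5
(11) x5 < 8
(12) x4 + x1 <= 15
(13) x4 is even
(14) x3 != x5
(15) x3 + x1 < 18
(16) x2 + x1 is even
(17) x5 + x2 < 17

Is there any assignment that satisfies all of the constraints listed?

Setting (x1, x2, x3, x4, x5) = (4, 10, 11, 8, 4) satisfies everything: constraint 2: x5 - x2 = -6; constraint 3: x5 - x4 = -4; constraint 6: x4 + x3 = 19, and the others follow.

Satisfiable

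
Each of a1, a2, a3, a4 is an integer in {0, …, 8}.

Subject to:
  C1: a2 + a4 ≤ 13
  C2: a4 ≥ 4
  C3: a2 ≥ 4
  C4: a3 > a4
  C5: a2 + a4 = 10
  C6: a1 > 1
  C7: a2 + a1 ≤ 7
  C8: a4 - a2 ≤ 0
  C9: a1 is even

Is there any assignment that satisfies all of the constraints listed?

Satisfiable

One satisfying assignment is a1 = 2, a2 = 5, a3 = 6, a4 = 5.
For the less obvious constraints — constraint 1: a2 + a4 = 10; constraint 5: a2 + a4 = 10 — and the others hold by inspection.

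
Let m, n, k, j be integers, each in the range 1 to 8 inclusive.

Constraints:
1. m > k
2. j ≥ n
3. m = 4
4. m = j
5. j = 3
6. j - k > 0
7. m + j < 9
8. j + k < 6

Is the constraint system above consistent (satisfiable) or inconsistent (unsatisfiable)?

Constraint 3 fixes m = 4 and constraint 5 fixes j = 3, but constraint 4 requires m = j. Since 4 ≠ 3, contradiction.

Unsatisfiable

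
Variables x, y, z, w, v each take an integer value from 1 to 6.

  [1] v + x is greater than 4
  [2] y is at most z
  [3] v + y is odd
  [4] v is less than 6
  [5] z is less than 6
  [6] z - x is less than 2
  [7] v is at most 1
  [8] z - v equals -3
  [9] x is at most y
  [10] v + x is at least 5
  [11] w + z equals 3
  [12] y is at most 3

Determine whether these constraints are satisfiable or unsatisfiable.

Unsatisfiable

From constraint 7: v ≤ 1. From constraints 9 and 12: x ≤ y ≤ 3. Hence v + x ≤ 4. But constraint 10 requires v + x ≥ 5, and 5 > 4. Contradiction.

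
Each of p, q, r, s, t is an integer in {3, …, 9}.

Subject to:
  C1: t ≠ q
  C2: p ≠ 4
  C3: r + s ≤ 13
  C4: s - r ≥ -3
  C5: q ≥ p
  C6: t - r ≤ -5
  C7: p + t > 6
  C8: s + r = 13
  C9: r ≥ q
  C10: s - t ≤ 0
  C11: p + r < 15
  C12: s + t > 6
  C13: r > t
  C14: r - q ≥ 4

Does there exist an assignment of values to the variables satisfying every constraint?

Unsatisfiable

Constraints 4, 6, and 10 give s − r ≥ -3, r − t ≥ 5, t − s ≥ 0.
Adding all 3 inequalities: the left sides telescope to 0, and the right sides sum to (-3) + 5 + 0 = 2. So 0 ≥ 2, which is false.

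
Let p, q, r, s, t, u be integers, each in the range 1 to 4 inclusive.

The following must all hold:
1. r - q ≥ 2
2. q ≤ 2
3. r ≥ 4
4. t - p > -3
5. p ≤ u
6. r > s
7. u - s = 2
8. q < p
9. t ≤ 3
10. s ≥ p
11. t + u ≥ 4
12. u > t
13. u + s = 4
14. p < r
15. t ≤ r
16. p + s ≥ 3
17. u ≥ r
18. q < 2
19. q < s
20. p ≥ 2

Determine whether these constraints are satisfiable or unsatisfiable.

From constraints 3 and 17: u ≥ r ≥ 4. From constraints 10 and 20: s ≥ p ≥ 2. Hence u + s ≥ 6. But constraint 13 requires u + s = 4, and 4 < 6. Contradiction.

Unsatisfiable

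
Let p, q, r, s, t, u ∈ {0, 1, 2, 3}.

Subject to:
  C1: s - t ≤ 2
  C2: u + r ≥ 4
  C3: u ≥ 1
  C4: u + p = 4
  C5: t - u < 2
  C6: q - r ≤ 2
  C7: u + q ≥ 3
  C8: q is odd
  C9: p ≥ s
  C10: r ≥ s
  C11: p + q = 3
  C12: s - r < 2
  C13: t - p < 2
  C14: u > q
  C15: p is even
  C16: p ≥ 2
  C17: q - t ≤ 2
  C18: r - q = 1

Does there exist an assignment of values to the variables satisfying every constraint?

Satisfiable

One satisfying assignment is p = 2, q = 1, r = 2, s = 1, t = 2, u = 2.
For the less obvious constraints — constraint 1: s - t = -1; constraint 2: u + r = 4; constraint 4: u + p = 4 — and the others hold by inspection.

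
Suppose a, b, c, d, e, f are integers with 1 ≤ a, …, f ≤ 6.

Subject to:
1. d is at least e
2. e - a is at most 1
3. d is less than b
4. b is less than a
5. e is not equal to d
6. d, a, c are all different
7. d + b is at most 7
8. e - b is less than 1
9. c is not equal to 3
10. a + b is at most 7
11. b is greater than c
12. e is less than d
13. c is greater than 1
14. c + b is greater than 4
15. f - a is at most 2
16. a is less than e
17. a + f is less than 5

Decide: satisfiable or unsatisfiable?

Unsatisfiable

Constraints 3, 4, 12, and 16 give a < e, e < d, d < b, b < a. Chaining: a < e < d < b < a, which forces a < a — impossible.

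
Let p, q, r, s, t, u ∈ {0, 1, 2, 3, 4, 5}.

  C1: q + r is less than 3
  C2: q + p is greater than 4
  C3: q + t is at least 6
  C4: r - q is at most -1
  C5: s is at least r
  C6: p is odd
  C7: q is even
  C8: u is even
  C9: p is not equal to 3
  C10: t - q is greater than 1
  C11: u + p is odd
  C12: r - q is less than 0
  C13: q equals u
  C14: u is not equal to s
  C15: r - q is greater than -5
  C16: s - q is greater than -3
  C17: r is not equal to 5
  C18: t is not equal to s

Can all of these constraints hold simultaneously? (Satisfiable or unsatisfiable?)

One satisfying assignment is p = 5, q = 2, r = 0, s = 0, t = 5, u = 2.
For the less obvious constraints — constraint 1: q + r = 2; constraint 2: q + p = 7 — and the others hold by inspection.

Satisfiable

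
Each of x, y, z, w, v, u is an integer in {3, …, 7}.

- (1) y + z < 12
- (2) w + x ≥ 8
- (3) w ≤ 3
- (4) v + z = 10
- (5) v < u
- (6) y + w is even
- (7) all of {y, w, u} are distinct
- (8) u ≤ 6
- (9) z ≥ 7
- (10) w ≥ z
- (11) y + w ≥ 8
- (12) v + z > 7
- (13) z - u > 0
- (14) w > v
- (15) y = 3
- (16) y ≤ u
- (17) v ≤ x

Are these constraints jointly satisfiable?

Unsatisfiable

From constraints 9 and 10: w ≥ z and z ≥ 7, so w ≥ 7. From constraint 3: w ≤ 3. But 3 < 7, so no value of w works.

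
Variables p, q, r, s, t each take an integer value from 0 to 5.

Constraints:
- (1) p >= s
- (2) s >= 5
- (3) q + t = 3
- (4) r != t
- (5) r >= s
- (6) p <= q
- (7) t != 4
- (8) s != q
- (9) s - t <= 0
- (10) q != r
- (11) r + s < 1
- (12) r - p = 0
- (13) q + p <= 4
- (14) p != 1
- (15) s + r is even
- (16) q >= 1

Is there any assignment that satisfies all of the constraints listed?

Unsatisfiable

From constraint 16: q ≥ 1. From constraints 1 and 2: p ≥ s ≥ 5. Hence q + p ≥ 6. But constraint 13 requires q + p ≤ 4, and 4 < 6. Contradiction.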